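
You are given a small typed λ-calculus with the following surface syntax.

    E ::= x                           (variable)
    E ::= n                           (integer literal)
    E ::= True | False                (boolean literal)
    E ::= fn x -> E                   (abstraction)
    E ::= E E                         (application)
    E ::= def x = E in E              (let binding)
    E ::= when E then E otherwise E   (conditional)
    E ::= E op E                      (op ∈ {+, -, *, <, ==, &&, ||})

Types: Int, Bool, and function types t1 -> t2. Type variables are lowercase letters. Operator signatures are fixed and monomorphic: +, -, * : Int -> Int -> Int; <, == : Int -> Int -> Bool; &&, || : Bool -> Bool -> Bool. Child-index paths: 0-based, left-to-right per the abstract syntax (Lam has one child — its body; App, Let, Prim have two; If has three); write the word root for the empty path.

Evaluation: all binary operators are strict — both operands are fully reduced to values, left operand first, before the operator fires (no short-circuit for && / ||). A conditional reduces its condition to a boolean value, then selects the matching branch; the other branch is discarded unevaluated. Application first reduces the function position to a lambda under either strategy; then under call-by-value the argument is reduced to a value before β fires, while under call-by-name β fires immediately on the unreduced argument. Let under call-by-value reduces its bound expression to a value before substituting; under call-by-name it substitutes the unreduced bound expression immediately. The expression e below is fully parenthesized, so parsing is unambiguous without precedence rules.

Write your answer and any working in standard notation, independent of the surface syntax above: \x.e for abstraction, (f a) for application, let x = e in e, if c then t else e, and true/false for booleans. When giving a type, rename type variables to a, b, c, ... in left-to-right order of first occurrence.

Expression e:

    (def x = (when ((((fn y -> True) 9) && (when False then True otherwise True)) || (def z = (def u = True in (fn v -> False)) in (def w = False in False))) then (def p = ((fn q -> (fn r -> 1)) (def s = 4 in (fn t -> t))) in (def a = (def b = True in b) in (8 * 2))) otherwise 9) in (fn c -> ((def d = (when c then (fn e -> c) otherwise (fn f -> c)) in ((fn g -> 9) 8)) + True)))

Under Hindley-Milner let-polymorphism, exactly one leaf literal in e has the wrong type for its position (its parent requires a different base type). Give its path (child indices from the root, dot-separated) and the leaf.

Derivation:
\y._ : a -> Bool
  unify a -> Bool ~ Int -> b
  unify a ~ Int
  unify Bool ~ b
_ _ : Bool
  unify Bool ~ Bool
  unify Bool ~ Bool
  unify Bool ~ Bool
  unify Bool ~ Bool
  unify Bool ~ Bool
let u : Bool
\v._ : c -> Bool
let z : forall. c -> Bool
let w : Bool
  unify Bool ~ Bool
  unify Bool ~ Bool
\r._ : e -> Int
\q._ : d -> e -> Int
let s : Int
t : f
\t._ : f -> f
  unify d -> e -> Int ~ (f -> f) -> g
  unify d ~ f -> f
  unify e -> Int ~ g
_ _ : e -> Int
let p : forall. e -> Int
let b : Bool
b : Bool
let a : Bool
  unify Int ~ Int
  unify Int ~ Int
  unify Int ~ Int
let x : Int
c : h
  unify h ~ Bool
c : Bool
\e._ : i -> Bool
c : Bool
\f._ : j -> Bool
  unify i -> Bool ~ j -> Bool
  unify i ~ j
  unify Bool ~ Bool
let d : forall. j -> Bool
\g._ : k -> Int
  unify k -> Int ~ Int -> l
  unify k ~ Int
  unify Int ~ l
_ _ : Int
  unify Int ~ Int
  unify Bool ~ Int
  FAIL: mismatch Bool ~ Int

Answer: 1.0.1 : true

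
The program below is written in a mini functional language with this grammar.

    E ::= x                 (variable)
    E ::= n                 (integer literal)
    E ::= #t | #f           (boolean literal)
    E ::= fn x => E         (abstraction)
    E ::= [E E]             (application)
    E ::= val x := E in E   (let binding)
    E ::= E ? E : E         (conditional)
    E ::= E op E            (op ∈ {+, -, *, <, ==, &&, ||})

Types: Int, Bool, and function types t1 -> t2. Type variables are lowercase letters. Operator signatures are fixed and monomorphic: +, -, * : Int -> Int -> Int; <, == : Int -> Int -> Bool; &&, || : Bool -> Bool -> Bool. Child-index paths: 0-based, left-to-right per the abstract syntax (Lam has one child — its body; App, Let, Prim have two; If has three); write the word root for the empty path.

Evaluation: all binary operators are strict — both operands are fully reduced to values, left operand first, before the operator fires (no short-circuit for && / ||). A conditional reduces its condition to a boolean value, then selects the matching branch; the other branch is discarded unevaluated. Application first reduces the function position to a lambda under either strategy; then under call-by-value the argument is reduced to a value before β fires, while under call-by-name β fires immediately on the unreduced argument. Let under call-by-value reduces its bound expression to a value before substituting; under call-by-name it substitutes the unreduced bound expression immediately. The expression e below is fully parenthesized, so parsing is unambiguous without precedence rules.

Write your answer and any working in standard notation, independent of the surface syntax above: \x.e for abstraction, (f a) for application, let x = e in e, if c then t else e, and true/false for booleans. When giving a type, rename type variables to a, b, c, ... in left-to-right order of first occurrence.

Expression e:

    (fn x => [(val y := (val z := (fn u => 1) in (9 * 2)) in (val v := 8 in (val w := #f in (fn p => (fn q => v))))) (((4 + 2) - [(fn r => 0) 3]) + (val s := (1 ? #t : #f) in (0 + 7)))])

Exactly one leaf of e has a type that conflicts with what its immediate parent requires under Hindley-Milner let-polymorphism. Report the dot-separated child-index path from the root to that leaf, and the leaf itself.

Answer: 0.1.1.0.0 : 1

Working:
\u._ : b -> Int
let z : forall. b -> Int
  unify Int ~ Int
  unify Int ~ Int
let y : Int
let v : Int
let w : Bool
v : Int
\q._ : d -> Int
\p._ : c -> d -> Int
  unify Int ~ Int
  unify Int ~ Int
  unify Int ~ Int
\r._ : e -> Int
  unify e -> Int ~ Int -> f
  unify e ~ Int
  unify Int ~ f
_ _ : Int
  unify Int ~ Int
  unify Int ~ Int
  unify Int ~ Bool
  FAIL: mismatch Int ~ Bool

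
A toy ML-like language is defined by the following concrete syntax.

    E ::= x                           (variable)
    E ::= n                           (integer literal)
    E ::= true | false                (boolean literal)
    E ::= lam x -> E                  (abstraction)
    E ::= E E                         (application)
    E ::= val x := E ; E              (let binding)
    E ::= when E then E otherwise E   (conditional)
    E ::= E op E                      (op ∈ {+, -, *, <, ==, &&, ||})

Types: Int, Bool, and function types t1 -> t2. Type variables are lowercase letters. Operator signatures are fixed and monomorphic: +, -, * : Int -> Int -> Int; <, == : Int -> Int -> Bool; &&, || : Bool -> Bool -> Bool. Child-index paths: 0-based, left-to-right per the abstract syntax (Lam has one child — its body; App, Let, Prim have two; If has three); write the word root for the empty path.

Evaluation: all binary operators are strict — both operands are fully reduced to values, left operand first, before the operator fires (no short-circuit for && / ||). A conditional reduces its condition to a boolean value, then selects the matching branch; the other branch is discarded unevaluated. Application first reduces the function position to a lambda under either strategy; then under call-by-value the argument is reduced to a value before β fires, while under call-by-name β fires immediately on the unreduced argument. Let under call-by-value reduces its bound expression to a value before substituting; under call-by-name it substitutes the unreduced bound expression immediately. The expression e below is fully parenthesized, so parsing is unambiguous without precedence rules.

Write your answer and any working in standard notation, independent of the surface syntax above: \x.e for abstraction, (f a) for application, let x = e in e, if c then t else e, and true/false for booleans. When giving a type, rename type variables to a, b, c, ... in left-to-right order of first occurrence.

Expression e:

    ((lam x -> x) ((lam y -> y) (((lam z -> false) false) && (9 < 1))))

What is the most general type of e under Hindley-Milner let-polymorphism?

Answer: Bool

Working:
x : a
\x._ : a -> a
y : b
\y._ : b -> b
\z._ : c -> Bool
  unify c -> Bool ~ Bool -> d
  unify c ~ Bool
  unify Bool ~ d
_ _ : Bool
  unify Bool ~ Bool
  unify Int ~ Int
  unify Int ~ Int
  unify Bool ~ Bool
  unify b -> b ~ Bool -> e
  unify b ~ Bool
  unify Bool ~ e
_ _ : Bool
  unify a -> a ~ Bool -> f
  unify a ~ Bool
  unify Bool ~ f
_ _ : Bool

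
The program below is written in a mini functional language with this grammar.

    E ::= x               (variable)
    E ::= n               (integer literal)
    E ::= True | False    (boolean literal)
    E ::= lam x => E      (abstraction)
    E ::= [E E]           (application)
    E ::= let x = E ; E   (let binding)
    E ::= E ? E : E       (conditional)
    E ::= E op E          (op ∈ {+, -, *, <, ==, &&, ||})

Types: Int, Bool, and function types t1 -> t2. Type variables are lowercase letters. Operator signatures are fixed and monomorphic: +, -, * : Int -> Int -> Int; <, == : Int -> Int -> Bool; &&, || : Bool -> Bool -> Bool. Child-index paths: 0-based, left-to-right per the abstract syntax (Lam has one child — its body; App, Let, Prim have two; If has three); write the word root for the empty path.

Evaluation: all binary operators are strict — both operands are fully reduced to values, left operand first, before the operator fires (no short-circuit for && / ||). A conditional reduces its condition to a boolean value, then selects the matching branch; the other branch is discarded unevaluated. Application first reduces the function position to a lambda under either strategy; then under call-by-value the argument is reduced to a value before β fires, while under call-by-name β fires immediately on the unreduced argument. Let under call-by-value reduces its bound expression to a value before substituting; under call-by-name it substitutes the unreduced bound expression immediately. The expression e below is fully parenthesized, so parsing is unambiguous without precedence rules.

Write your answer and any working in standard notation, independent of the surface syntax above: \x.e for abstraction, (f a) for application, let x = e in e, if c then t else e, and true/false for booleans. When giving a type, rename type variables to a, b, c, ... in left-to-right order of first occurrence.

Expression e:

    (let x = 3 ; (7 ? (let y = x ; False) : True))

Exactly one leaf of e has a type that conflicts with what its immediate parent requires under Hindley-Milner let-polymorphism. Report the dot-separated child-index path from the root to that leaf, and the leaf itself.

Answer: 1.0 : 7

Working:
let x : Int
  unify Int ~ Bool
  FAIL: mismatch Int ~ Bool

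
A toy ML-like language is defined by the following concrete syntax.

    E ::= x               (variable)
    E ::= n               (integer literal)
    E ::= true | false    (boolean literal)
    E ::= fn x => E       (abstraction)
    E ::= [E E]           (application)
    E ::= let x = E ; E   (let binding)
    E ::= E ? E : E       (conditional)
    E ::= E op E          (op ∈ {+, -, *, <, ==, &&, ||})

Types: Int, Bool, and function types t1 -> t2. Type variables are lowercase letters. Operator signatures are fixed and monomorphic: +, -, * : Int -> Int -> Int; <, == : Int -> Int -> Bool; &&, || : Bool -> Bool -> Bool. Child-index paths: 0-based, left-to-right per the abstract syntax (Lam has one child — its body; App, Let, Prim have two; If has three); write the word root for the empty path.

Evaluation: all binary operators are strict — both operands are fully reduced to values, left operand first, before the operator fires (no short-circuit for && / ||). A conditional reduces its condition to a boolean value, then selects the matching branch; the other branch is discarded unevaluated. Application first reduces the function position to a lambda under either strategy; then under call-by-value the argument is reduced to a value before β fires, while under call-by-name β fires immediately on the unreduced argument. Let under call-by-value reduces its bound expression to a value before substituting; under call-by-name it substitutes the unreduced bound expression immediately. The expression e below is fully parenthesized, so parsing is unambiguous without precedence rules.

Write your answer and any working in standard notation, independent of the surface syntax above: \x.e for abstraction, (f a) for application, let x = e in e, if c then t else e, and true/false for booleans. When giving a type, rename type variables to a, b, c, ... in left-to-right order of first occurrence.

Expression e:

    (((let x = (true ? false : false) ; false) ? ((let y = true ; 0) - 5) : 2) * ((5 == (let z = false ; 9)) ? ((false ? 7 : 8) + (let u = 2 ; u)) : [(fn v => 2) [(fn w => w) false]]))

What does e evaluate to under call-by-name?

Working:
step 0: ((if (let x = (if true then false else false) in false) then ((let y = true in 0) - 5) else 2) * (if (5 == (let z = false in 9)) then ((if false then 7 else 8) + (let u = 2 in u)) else ((\v.2) ((\w.w) false))))
step 1: [let@0.0] ((if false then ((let y = true in 0) - 5) else 2) * (if (5 == (let z = false in 9)) then ((if false then 7 else 8) + (let u = 2 in u)) else ((\v.2) ((\w.w) false))))
step 2: [if@0] (2 * (if (5 == (let z = false in 9)) then ((if false then 7 else 8) + (let u = 2 in u)) else ((\v.2) ((\w.w) false))))
step 3: [let@1.0.1] (2 * (if (5 == 9) then ((if false then 7 else 8) + (let u = 2 in u)) else ((\v.2) ((\w.w) false))))
step 4: [delta@1.0] (2 * (if false then ((if false then 7 else 8) + (let u = 2 in u)) else ((\v.2) ((\w.w) false))))
step 5: [if@1] (2 * ((\v.2) ((\w.w) false)))
step 6: [beta@1] (2 * 2)
step 7: [delta@root] 4

Answer: 4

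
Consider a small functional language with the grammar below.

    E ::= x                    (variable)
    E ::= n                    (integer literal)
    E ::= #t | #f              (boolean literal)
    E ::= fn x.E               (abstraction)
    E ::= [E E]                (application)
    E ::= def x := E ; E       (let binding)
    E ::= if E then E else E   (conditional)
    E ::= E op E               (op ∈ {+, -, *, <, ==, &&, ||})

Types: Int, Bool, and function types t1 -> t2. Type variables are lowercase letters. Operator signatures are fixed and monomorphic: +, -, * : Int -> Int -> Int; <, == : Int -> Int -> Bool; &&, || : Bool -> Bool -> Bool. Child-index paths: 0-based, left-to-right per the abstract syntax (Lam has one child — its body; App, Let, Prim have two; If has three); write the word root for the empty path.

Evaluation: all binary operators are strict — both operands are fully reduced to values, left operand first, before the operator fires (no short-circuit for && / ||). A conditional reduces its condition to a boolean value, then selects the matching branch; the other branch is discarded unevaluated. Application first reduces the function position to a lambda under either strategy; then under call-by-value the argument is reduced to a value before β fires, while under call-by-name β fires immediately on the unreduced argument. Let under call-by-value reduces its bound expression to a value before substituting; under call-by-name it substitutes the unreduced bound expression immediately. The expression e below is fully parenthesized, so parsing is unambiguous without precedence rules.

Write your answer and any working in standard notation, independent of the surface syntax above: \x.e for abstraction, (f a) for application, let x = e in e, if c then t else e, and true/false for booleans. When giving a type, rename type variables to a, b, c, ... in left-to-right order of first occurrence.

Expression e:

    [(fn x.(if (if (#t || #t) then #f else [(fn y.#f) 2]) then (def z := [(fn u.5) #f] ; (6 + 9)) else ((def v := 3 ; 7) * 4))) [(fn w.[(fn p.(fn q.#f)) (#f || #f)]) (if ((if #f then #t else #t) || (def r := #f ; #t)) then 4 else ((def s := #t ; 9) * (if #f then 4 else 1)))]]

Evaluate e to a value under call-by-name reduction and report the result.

Answer: 28

Trace:
step 0: ((\x.(if (if (true || true) then false else ((\y.false) 2)) then (let z = ((\u.5) false) in (6 + 9)) else ((let v = 3 in 7) * 4))) ((\w.((\p.(\q.false)) (false || false))) (if ((if false then true else true) || (let r = false in true)) then 4 else ((let s = true in 9) * (if false then 4 else 1)))))
step 1: [beta@root] (if (if (true || true) then false else ((\y.false) 2)) then (let z = ((\u.5) false) in (6 + 9)) else ((let v = 3 in 7) * 4))
step 2: [delta@0.0] (if (if true then false else ((\y.false) 2)) then (let z = ((\u.5) false) in (6 + 9)) else ((let v = 3 in 7) * 4))
step 3: [if@0] (if false then (let z = ((\u.5) false) in (6 + 9)) else ((let v = 3 in 7) * 4))
step 4: [if@root] ((let v = 3 in 7) * 4)
step 5: [let@0] (7 * 4)
step 6: [delta@root] 28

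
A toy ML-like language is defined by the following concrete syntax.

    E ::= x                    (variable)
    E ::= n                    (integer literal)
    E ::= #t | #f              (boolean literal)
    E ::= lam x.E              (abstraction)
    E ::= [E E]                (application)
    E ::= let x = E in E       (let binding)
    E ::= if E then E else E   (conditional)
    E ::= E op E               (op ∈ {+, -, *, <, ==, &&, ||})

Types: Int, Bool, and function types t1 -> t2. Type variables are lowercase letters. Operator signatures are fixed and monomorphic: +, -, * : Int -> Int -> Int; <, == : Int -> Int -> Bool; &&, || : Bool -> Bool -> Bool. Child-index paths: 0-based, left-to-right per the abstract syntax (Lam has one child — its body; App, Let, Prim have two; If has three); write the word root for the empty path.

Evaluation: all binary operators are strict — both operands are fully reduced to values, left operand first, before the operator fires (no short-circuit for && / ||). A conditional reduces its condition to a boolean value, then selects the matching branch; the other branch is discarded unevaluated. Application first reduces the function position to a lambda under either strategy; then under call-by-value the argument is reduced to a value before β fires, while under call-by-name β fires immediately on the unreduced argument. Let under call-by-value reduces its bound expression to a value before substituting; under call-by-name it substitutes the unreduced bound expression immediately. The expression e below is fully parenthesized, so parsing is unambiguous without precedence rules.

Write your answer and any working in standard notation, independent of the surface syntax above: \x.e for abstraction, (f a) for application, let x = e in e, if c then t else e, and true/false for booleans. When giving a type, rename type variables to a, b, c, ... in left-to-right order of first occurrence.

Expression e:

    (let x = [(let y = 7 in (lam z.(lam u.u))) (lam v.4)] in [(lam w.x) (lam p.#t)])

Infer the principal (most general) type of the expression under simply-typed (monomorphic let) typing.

Working:
let y : Int
u : b
\u._ : b -> b
\z._ : a -> b -> b
\v._ : c -> Int
  unify a -> b -> b ~ (c -> Int) -> d
  unify a ~ c -> Int
  unify b -> b ~ d
_ _ : b -> b
let x : b -> b
x : b -> b
\w._ : e -> b -> b
\p._ : f -> Bool
  unify e -> b -> b ~ (f -> Bool) -> g
  unify e ~ f -> Bool
  unify b -> b ~ g
_ _ : b -> b

Answer: a -> a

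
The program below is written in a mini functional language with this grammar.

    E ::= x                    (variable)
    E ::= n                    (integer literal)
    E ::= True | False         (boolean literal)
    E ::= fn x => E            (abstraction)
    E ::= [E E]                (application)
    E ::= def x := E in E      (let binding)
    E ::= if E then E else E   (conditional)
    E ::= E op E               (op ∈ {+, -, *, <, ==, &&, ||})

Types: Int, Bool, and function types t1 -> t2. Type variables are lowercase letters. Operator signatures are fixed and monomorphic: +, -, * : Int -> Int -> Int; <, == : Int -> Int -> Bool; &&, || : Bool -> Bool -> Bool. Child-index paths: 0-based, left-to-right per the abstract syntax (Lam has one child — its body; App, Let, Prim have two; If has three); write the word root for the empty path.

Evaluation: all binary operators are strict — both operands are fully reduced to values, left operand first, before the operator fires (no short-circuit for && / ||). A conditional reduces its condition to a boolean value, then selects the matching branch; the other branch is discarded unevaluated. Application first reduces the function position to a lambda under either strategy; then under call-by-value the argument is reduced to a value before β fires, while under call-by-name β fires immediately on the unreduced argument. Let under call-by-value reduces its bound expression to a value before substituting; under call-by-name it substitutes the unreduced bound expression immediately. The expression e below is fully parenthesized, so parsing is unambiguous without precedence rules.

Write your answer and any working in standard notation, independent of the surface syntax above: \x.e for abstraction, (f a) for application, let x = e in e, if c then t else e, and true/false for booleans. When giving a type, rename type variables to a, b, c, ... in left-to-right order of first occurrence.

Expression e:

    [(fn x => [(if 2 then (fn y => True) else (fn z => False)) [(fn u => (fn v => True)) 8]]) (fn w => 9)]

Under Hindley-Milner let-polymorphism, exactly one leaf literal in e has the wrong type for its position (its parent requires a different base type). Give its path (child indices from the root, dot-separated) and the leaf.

Answer: 0.0.0.0 : 2

Trace:
  unify Int ~ Bool
  FAIL: mismatch Int ~ Bool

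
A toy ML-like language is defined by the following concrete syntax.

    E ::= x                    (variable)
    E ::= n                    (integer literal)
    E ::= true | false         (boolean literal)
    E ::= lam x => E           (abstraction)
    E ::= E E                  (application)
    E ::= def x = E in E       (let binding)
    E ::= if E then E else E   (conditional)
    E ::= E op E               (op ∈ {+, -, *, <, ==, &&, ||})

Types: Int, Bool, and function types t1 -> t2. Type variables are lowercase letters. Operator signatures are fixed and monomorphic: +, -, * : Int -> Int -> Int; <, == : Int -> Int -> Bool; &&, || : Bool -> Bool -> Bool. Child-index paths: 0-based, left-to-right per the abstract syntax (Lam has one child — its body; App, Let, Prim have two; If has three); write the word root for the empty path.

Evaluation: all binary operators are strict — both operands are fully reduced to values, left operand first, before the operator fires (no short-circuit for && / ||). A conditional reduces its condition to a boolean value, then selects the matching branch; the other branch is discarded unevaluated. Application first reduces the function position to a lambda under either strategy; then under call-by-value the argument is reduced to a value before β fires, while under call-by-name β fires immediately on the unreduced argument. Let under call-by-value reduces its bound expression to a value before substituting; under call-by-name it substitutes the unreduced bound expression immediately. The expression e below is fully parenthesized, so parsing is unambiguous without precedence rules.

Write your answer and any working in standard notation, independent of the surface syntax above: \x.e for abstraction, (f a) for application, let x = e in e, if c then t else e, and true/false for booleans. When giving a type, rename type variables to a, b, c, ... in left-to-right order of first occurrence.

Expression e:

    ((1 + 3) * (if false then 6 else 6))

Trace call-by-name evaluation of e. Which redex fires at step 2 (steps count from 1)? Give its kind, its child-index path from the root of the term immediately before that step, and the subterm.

Derivation:
step 0: ((1 + 3) * (if false then 6 else 6))
step 1: [delta@0] (4 * (if false then 6 else 6))
step 2: [if@1] (4 * 6)

Answer: if at 1 : (if false then 6 else 6)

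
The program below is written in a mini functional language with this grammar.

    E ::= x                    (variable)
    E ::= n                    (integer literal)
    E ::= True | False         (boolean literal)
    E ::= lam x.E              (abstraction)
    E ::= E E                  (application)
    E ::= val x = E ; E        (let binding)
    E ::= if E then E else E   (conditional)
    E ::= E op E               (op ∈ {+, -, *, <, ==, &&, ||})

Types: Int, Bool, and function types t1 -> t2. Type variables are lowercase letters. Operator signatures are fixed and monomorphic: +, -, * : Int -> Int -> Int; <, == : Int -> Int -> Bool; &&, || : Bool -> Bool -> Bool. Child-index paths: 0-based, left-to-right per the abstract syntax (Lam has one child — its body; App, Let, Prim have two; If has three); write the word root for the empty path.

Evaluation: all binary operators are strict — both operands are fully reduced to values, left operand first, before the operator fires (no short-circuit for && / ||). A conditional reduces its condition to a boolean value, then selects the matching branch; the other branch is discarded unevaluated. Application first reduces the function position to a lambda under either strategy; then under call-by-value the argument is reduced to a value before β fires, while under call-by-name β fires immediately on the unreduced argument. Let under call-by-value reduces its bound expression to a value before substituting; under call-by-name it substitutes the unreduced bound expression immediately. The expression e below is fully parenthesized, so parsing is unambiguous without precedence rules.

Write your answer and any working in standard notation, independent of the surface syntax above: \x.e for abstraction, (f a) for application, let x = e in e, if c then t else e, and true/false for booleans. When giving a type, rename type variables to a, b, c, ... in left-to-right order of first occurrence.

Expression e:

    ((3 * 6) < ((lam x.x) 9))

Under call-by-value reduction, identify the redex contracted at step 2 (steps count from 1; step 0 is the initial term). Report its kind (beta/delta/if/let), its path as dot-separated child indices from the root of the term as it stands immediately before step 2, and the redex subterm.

Answer: beta at 1 : ((\x.x) 9)

Working:
step 0: ((3 * 6) < ((\x.x) 9))
step 1: [delta@0] (18 < ((\x.x) 9))
step 2: [beta@1] (18 < 9)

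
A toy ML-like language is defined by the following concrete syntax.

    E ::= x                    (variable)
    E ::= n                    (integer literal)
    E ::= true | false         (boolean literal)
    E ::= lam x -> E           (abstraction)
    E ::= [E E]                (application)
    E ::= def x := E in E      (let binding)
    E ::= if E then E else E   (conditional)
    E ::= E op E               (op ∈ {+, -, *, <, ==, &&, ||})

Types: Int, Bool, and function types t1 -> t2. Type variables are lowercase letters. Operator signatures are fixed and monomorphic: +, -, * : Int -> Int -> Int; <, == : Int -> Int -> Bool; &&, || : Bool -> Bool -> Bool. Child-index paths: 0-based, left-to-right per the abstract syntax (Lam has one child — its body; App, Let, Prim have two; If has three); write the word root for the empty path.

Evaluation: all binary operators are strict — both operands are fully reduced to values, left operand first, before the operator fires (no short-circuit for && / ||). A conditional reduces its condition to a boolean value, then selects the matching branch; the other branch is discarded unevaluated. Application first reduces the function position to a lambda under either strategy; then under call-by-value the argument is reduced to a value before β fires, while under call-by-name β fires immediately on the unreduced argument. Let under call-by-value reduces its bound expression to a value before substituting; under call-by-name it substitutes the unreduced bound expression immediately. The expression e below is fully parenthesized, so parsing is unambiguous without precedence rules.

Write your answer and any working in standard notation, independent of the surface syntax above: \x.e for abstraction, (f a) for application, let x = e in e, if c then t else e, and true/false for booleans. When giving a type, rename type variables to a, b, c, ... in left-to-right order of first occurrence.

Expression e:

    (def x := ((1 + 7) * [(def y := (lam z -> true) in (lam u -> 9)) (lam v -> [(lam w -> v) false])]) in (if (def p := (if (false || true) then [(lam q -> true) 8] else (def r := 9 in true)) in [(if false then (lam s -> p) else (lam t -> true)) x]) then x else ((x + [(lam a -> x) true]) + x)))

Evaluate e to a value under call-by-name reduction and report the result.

Answer: 72

Derivation:
step 0: (let x = ((1 + 7) * ((let y = (\z.true) in (\u.9)) (\v.((\w.v) false)))) in (if (let p = (if (false || true) then ((\q.true) 8) else (let r = 9 in true)) in ((if false then (\s.p) else (\t.true)) x)) then x else ((x + ((\a.x) true)) + x)))
step 1: [let@root] (if (let p = (if (false || true) then ((\q.true) 8) else (let r = 9 in true)) in ((if false then (\s.p) else (\t.true)) ((1 + 7) * ((let y = (\z.true) in (\u.9)) (\v.((\w.v) false)))))) then ((1 + 7) * ((let y = (\z.true) in (\u.9)) (\v.((\w.v) false)))) else ((((1 + 7) * ((let y = (\z.true) in (\u.9)) (\v.((\w.v) false)))) + ((\a.((1 + 7) * ((let y = (\z.true) in (\u.9)) (\v.((\w.v) false))))) true)) + ((1 + 7) * ((let y = (\z.true) in (\u.9)) (\v.((\w.v) false))))))
step 2: [let@0] (if ((if false then (\s.(if (false || true) then ((\q.true) 8) else (let r = 9 in true))) else (\t.true)) ((1 + 7) * ((let y = (\z.true) in (\u.9)) (\v.((\w.v) false))))) then ((1 + 7) * ((let y = (\z.true) in (\u.9)) (\v.((\w.v) false)))) else ((((1 + 7) * ((let y = (\z.true) in (\u.9)) (\v.((\w.v) false)))) + ((\a.((1 + 7) * ((let y = (\z.true) in (\u.9)) (\v.((\w.v) false))))) true)) + ((1 + 7) * ((let y = (\z.true) in (\u.9)) (\v.((\w.v) false))))))
step 3: [if@0.0] (if ((\t.true) ((1 + 7) * ((let y = (\z.true) in (\u.9)) (\v.((\w.v) false))))) then ((1 + 7) * ((let y = (\z.true) in (\u.9)) (\v.((\w.v) false)))) else ((((1 + 7) * ((let y = (\z.true) in (\u.9)) (\v.((\w.v) false)))) + ((\a.((1 + 7) * ((let y = (\z.true) in (\u.9)) (\v.((\w.v) false))))) true)) + ((1 + 7) * ((let y = (\z.true) in (\u.9)) (\v.((\w.v) false))))))
step 4: [beta@0] (if true then ((1 + 7) * ((let y = (\z.true) in (\u.9)) (\v.((\w.v) false)))) else ((((1 + 7) * ((let y = (\z.true) in (\u.9)) (\v.((\w.v) false)))) + ((\a.((1 + 7) * ((let y = (\z.true) in (\u.9)) (\v.((\w.v) false))))) true)) + ((1 + 7) * ((let y = (\z.true) in (\u.9)) (\v.((\w.v) false))))))
step 5: [if@root] ((1 + 7) * ((let y = (\z.true) in (\u.9)) (\v.((\w.v) false))))
step 6: [delta@0] (8 * ((let y = (\z.true) in (\u.9)) (\v.((\w.v) false))))
step 7: [let@1.0] (8 * ((\u.9) (\v.((\w.v) false))))
step 8: [beta@1] (8 * 9)
step 9: [delta@root] 72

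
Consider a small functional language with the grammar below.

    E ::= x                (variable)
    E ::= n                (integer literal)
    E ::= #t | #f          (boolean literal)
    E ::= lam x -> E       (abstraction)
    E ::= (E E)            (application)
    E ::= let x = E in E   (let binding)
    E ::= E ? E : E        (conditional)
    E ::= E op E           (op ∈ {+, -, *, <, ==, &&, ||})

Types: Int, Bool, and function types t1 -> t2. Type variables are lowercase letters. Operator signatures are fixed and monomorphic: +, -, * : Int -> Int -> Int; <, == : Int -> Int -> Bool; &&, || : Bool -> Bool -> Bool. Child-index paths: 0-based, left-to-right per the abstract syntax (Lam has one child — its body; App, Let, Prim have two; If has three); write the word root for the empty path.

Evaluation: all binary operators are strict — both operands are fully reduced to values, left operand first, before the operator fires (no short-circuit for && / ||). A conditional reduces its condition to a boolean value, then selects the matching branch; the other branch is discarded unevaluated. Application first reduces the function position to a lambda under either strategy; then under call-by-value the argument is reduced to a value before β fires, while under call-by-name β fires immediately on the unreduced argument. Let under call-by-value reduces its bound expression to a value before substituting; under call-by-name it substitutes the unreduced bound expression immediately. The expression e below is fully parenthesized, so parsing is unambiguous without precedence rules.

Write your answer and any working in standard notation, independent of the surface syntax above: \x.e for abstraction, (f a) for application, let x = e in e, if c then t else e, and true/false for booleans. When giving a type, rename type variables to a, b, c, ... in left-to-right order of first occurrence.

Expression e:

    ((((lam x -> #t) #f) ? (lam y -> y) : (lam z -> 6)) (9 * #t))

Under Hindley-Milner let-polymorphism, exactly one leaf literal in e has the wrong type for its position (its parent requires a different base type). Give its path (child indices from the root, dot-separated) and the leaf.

Working:
\x._ : a -> Bool
  unify a -> Bool ~ Bool -> b
  unify a ~ Bool
  unify Bool ~ b
_ _ : Bool
  unify Bool ~ Bool
y : c
\y._ : c -> c
\z._ : d -> Int
  unify c -> c ~ d -> Int
  unify c ~ d
  unify d ~ Int
  unify Int ~ Int
  unify Bool ~ Int
  FAIL: mismatch Bool ~ Int

Answer: 1.1 : true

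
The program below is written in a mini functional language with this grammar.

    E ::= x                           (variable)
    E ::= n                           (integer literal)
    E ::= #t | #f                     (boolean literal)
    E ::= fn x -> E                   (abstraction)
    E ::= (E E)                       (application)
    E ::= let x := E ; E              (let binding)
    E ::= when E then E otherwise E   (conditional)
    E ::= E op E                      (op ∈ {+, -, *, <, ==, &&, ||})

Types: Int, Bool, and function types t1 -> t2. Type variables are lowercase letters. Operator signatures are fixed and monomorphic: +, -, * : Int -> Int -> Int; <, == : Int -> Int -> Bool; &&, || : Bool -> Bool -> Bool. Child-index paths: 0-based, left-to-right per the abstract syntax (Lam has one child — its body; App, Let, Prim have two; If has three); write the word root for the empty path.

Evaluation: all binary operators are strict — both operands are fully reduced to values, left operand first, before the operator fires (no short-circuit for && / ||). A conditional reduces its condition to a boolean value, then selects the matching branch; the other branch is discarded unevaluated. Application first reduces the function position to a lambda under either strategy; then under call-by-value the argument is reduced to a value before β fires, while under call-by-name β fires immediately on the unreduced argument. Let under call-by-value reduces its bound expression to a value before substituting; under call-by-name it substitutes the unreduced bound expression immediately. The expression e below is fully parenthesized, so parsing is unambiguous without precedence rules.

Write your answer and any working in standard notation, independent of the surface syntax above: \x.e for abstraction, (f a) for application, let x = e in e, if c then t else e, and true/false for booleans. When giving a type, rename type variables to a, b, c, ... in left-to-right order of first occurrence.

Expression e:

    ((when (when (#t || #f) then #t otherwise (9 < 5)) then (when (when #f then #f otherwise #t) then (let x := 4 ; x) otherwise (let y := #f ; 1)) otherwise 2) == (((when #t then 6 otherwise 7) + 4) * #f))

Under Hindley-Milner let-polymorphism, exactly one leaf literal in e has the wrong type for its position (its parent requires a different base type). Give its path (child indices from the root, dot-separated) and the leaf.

Derivation:
  unify Bool ~ Bool
  unify Bool ~ Bool
  unify Bool ~ Bool
  unify Int ~ Int
  unify Int ~ Int
  unify Bool ~ Bool
  unify Bool ~ Bool
  unify Bool ~ Bool
  unify Bool ~ Bool
  unify Bool ~ Bool
let x : Int
x : Int
let y : Bool
  unify Int ~ Int
  unify Int ~ Int
  unify Int ~ Int
  unify Bool ~ Bool
  unify Int ~ Int
  unify Int ~ Int
  unify Int ~ Int
  unify Int ~ Int
  unify Bool ~ Int
  FAIL: mismatch Bool ~ Int

Answer: 1.1 : false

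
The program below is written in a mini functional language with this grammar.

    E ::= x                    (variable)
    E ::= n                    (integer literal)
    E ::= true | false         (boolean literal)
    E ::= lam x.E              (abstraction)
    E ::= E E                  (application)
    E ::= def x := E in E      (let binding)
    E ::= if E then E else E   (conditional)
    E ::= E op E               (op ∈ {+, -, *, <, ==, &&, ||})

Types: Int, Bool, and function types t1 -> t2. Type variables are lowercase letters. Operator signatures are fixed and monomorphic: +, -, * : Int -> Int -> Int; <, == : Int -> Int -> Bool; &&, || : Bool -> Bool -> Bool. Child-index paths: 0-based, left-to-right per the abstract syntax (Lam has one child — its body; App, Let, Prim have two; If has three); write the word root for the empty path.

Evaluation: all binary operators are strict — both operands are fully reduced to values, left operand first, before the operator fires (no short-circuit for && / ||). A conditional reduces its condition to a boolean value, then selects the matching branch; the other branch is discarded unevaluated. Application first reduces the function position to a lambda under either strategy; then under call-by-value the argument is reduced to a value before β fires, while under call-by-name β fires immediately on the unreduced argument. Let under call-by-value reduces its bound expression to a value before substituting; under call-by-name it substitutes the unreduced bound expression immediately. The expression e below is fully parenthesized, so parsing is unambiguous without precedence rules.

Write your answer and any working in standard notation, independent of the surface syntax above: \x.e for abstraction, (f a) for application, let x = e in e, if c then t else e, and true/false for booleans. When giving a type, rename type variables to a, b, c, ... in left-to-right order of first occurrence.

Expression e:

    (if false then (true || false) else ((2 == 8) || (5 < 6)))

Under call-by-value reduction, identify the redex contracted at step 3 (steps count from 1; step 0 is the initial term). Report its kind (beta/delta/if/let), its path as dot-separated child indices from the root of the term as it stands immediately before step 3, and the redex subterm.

Answer: delta at 1 : (5 < 6)

Trace:
step 0: (if false then (true || false) else ((2 == 8) || (5 < 6)))
step 1: [if@root] ((2 == 8) || (5 < 6))
step 2: [delta@0] (false || (5 < 6))
step 3: [delta@1] (false || true)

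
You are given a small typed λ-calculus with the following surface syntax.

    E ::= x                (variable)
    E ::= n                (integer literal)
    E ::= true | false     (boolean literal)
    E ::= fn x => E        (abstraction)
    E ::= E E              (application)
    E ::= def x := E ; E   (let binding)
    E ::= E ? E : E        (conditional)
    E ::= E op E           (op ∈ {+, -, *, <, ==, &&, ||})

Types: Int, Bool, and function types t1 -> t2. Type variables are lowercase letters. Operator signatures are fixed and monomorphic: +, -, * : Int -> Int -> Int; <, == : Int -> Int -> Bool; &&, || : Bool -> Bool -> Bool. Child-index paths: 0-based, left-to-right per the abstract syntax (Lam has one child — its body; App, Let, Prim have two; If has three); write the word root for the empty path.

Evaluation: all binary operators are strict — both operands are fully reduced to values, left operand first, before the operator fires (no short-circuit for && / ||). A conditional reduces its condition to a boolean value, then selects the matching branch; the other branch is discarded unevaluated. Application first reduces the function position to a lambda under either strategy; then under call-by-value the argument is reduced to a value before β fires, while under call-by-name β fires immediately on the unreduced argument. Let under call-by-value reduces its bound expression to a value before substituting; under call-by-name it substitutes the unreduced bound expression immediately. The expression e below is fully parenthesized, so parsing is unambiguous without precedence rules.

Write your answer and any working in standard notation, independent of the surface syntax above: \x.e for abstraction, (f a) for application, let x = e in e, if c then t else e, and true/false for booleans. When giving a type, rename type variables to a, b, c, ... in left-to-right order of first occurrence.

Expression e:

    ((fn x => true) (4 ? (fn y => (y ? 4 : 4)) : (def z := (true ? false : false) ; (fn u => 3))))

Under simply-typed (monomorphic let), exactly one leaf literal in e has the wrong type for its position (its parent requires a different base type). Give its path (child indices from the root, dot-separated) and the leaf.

Trace:
\x._ : a -> Bool
  unify Int ~ Bool
  FAIL: mismatch Int ~ Bool

Answer: 1.0 : 4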